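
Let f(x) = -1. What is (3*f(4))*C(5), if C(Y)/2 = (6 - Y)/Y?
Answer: -6/5 ≈ -1.2000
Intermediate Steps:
C(Y) = 2*(6 - Y)/Y (C(Y) = 2*((6 - Y)/Y) = 2*(6 - Y)/Y)
(3*f(4))*C(5) = (3*(-1))*(-2 + 12/5) = -3*(-2 + 12*(⅕)) = -3*(-2 + 12/5) = -3*⅖ = -6/5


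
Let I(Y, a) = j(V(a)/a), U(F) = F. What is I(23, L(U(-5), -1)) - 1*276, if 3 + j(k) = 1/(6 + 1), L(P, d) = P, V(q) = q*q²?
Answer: -1952/7 ≈ -278.86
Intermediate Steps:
V(q) = q³
j(k) = -20/7 (j(k) = -3 + 1/(6 + 1) = -3 + 1/7 = -3 + ⅐ = -20/7)
I(Y, a) = -20/7
I(23, L(U(-5), -1)) - 1*276 = -20/7 - 1*276 = -20/7 - 276 = -1952/7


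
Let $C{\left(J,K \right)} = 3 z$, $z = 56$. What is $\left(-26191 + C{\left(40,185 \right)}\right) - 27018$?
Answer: $-53041$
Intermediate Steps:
$C{\left(J,K \right)} = 168$ ($C{\left(J,K \right)} = 3 \cdot 56 = 168$)
$\left(-26191 + C{\left(40,185 \right)}\right) - 27018 = \left(-26191 + 168\right) - 27018 = -26023 - 27018 = -53041$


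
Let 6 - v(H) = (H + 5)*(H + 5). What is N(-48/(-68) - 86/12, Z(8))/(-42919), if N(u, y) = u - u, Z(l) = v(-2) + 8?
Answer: 0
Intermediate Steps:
v(H) = 6 - (5 + H)² (v(H) = 6 - (H + 5)*(H + 5) = 6 - (5 + H)*(5 + H) = 6 - (5 + H)²)
Z(l) = 5 (Z(l) = (6 - (5 - 2)²) + 8 = (6 - 1*3²) + 8 = (6 - 1*9) + 8 = (6 - 9) + 8 = -3 + 8 = 5)
N(u, y) = 0
N(-48/(-68) - 86/12, Z(8))/(-42919) = 0/(-42919) = 0*(-1/42919) = 0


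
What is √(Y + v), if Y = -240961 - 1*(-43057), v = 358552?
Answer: 2*√40162 ≈ 400.81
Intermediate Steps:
Y = -197904 (Y = -240961 + 43057 = -197904)
√(Y + v) = √(-197904 + 358552) = √160648 = 2*√40162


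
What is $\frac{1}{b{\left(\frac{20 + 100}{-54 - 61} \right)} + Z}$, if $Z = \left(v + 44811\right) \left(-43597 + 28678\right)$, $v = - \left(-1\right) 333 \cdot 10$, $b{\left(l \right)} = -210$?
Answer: $- \frac{1}{718215789} \approx -1.3923 \cdot 10^{-9}$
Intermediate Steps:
$v = 3330$ ($v = - \left(-333\right) 10 = \left(-1\right) \left(-3330\right) = 3330$)
$Z = -718215579$ ($Z = \left(3330 + 44811\right) \left(-43597 + 28678\right) = 48141 \left(-14919\right) = -718215579$)
$\frac{1}{b{\left(\frac{20 + 100}{-54 - 61} \right)} + Z} = \frac{1}{-210 - 718215579} = \frac{1}{-718215789} = - \frac{1}{718215789}$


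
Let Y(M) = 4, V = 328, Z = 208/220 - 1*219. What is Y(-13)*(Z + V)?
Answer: 24188/55 ≈ 439.78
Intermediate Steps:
Z = -11993/55 (Z = 208*(1/220) - 219 = 52/55 - 219 = -11993/55 ≈ -218.05)
Y(-13)*(Z + V) = 4*(-11993/55 + 328) = 4*(6047/55) = 24188/55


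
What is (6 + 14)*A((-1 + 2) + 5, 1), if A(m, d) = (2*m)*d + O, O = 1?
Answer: 260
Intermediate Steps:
A(m, d) = 1 + 2*d*m (A(m, d) = (2*m)*d + 1 = 2*d*m + 1 = 1 + 2*d*m)
(6 + 14)*A((-1 + 2) + 5, 1) = (6 + 14)*(1 + 2*1*((-1 + 2) + 5)) = 20*(1 + 2*1*(1 + 5)) = 20*(1 + 2*1*6) = 20*(1 + 12) = 20*13 = 260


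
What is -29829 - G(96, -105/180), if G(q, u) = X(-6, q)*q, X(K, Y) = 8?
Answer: -30597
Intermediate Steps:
G(q, u) = 8*q
-29829 - G(96, -105/180) = -29829 - 8*96 = -29829 - 1*768 = -29829 - 768 = -30597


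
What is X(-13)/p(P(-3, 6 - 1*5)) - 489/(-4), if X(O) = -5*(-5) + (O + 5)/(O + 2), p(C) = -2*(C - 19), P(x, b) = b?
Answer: 24347/198 ≈ 122.96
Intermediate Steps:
p(C) = 38 - 2*C (p(C) = -2*(-19 + C) = 38 - 2*C)
X(O) = 25 + (5 + O)/(2 + O)
X(-13)/p(P(-3, 6 - 1*5)) - 489/(-4) = ((55 + 26*(-13))/(2 - 13))/(38 - 2*(6 - 1*5)) - 489/(-4) = ((55 - 338)/(-11))/(38 - 2*(6 - 5)) - 489*(-¼) = (-1/11*(-283))/(38 - 2*1) + 489/4 = 283/(11*(38 - 2)) + 489/4 = (283/11)/36 + 489/4 = (283/11)*(1/36) + 489/4 = 283/396 + 489/4 = 24347/198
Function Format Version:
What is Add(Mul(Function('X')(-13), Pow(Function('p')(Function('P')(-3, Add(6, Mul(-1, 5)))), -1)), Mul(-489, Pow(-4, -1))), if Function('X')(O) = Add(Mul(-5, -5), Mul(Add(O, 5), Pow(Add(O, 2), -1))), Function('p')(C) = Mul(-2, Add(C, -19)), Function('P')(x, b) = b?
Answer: Rational(24347, 198) ≈ 122.96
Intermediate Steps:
Function('p')(C) = Add(38, Mul(-2, C)) (Function('p')(C) = Mul(-2, Add(-19, C)) = Add(38, Mul(-2, C)))
Function('X')(O) = Add(25, Mul(Pow(Add(2, O), -1), Add(5, O))) (Function('X')(O) = Add(25, Mul(Add(5, O), Pow(Add(2, O), -1))) = Add(25, Mul(Pow(Add(2, O), -1), Add(5, O))))
Add(Mul(Function('X')(-13), Pow(Function('p')(Function('P')(-3, Add(6, Mul(-1, 5)))), -1)), Mul(-489, Pow(-4, -1))) = Add(Mul(Mul(Pow(Add(2, -13), -1), Add(55, Mul(26, -13))), Pow(Add(38, Mul(-2, Add(6, Mul(-1, 5)))), -1)), Mul(-489, Pow(-4, -1))) = Add(Mul(Mul(Pow(-11, -1), Add(55, -338)), Pow(Add(38, Mul(-2, Add(6, -5))), -1)), Mul(-489, Rational(-1, 4))) = Add(Mul(Mul(Rational(-1, 11), -283), Pow(Add(38, Mul(-2, 1)), -1)), Rational(489, 4)) = Add(Mul(Rational(283, 11), Pow(Add(38, -2), -1)), Rational(489, 4)) = Add(Mul(Rational(283, 11), Pow(36, -1)), Rational(489, 4)) = Add(Mul(Rational(283, 11), Rational(1, 36)), Rational(489, 4)) = Add(Rational(283, 396), Rational(489, 4)) = Rational(24347, 198)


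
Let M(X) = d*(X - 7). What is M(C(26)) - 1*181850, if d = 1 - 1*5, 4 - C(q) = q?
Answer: -181734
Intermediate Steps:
C(q) = 4 - q
d = -4 (d = 1 - 5 = -4)
M(X) = 28 - 4*X (M(X) = -4*(X - 7) = -4*(-7 + X) = 28 - 4*X)
M(C(26)) - 1*181850 = (28 - 4*(4 - 1*26)) - 1*181850 = (28 - 4*(4 - 26)) - 181850 = (28 - 4*(-22)) - 181850 = (28 + 88) - 181850 = 116 - 181850 = -181734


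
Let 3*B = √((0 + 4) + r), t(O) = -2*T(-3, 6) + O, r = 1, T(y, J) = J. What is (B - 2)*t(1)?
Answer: 22 - 11*√5/3 ≈ 13.801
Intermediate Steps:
t(O) = -12 + O (t(O) = -2*6 + O = -12 + O)
B = √5/3 (B = √((0 + 4) + 1)/3 = √(4 + 1)/3 = √5/3 ≈ 0.74536)
(B - 2)*t(1) = (√5/3 - 2)*(-12 + 1) = (-2 + √5/3)*(-11) = 22 - 11*√5/3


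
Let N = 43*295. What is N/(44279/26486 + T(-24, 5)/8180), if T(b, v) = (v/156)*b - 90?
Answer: 1786378596470/233868769 ≈ 7638.4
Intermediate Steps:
N = 12685
T(b, v) = -90 + b*v/156 (T(b, v) = (v*(1/156))*b - 90 = (v/156)*b - 90 = b*v/156 - 90 = -90 + b*v/156)
N/(44279/26486 + T(-24, 5)/8180) = 12685/(44279/26486 + (-90 + (1/156)*(-24)*5)/8180) = 12685/(44279*(1/26486) + (-90 - 10/13)*(1/8180)) = 12685/(44279/26486 - 1180/13*1/8180) = 12685/(44279/26486 - 59/5317) = 12685/(233868769/140826062) = 12685*(140826062/233868769) = 1786378596470/233868769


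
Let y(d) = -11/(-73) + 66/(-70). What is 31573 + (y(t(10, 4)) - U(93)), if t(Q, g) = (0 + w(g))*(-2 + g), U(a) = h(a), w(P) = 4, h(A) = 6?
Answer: 80651661/2555 ≈ 31566.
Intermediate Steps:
U(a) = 6
t(Q, g) = -8 + 4*g (t(Q, g) = (0 + 4)*(-2 + g) = 4*(-2 + g) = -8 + 4*g)
y(d) = -2024/2555 (y(d) = -11*(-1/73) + 66*(-1/70) = 11/73 - 33/35 = -2024/2555)
31573 + (y(t(10, 4)) - U(93)) = 31573 + (-2024/2555 - 1*6) = 31573 + (-2024/2555 - 6) = 31573 - 17354/2555 = 80651661/2555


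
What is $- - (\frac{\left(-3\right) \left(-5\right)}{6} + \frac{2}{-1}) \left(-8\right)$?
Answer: $-4$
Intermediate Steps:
$- - (\frac{\left(-3\right) \left(-5\right)}{6} + \frac{2}{-1}) \left(-8\right) = - - (15 \cdot \frac{1}{6} + 2 \left(-1\right)) \left(-8\right) = - - (\frac{5}{2} - 2) \left(-8\right) = - \left(-1\right) \frac{1}{2} \left(-8\right) = - \frac{\left(-1\right) \left(-8\right)}{2} = \left(-1\right) 4 = -4$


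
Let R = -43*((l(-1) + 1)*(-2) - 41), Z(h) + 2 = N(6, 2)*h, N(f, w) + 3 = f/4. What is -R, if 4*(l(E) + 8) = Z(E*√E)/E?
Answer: -1204 + 129*I/4 ≈ -1204.0 + 32.25*I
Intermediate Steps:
N(f, w) = -3 + f/4
Z(h) = -2 - 3*h/2 (Z(h) = -2 + (-3 + (¼)*6)*h = -2 + (-3 + 3/2)*h = -2 - 3*h/2)
l(E) = -8 + (-2 - 3*E^(3/2)/2)/(4*E) (l(E) = -8 + ((-2 - 3*E*√E/2)/E)/4 = -8 + ((-2 - 3*E^(3/2)/2)/E)/4 = -8 + (-2 - 3*E^(3/2)/2)/(4*E))
R = 1204 - 129*I/4 (R = -43*(((⅛)*(-4 - 64*(-1) - (-3)*I)/(-1) + 1)*(-2) - 41) = -43*(((⅛)*(-1)*(-4 + 64 - (-3)*I) + 1)*(-2) - 41) = -43*(((⅛)*(-1)*(-4 + 64 + 3*I) + 1)*(-2) - 41) = -43*(((⅛)*(-1)*(60 + 3*I) + 1)*(-2) - 41) = -43*(((-15/2 - 3*I/8) + 1)*(-2) - 41) = -43*((-13/2 - 3*I/8)*(-2) - 41) = -43*((13 + 3*I/4) - 41) = -43*(-28 + 3*I/4) = 1204 - 129*I/4 ≈ 1204.0 - 32.25*I)
-R = -(1204 - 129*I/4) = -1204 + 129*I/4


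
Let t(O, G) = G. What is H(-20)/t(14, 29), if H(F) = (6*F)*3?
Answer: -360/29 ≈ -12.414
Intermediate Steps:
H(F) = 18*F
H(-20)/t(14, 29) = (18*(-20))/29 = -360*1/29 = -360/29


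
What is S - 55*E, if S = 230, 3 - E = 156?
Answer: 8645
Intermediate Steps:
E = -153 (E = 3 - 1*156 = 3 - 156 = -153)
S - 55*E = 230 - 55*(-153) = 230 + 8415 = 8645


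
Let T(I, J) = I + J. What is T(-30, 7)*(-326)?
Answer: 7498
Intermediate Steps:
T(-30, 7)*(-326) = (-30 + 7)*(-326) = -23*(-326) = 7498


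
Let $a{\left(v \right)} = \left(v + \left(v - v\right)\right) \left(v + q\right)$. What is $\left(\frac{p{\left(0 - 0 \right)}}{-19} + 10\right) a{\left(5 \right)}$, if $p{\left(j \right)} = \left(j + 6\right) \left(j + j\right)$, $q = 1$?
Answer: $300$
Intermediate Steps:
$p{\left(j \right)} = 2 j \left(6 + j\right)$ ($p{\left(j \right)} = \left(6 + j\right) 2 j = 2 j \left(6 + j\right)$)
$a{\left(v \right)} = v \left(1 + v\right)$ ($a{\left(v \right)} = \left(v + \left(v - v\right)\right) \left(v + 1\right) = \left(v + 0\right) \left(1 + v\right) = v \left(1 + v\right)$)
$\left(\frac{p{\left(0 - 0 \right)}}{-19} + 10\right) a{\left(5 \right)} = \left(\frac{2 \left(0 - 0\right) \left(6 + \left(0 - 0\right)\right)}{-19} + 10\right) 5 \left(1 + 5\right) = \left(2 \left(0 + 0\right) \left(6 + \left(0 + 0\right)\right) \left(- \frac{1}{19}\right) + 10\right) 5 \cdot 6 = \left(2 \cdot 0 \left(6 + 0\right) \left(- \frac{1}{19}\right) + 10\right) 30 = \left(2 \cdot 0 \cdot 6 \left(- \frac{1}{19}\right) + 10\right) 30 = \left(0 \left(- \frac{1}{19}\right) + 10\right) 30 = \left(0 + 10\right) 30 = 10 \cdot 30 = 300$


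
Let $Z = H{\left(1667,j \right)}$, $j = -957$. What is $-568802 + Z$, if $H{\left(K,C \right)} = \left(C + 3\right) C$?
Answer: $344176$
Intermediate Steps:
$H{\left(K,C \right)} = C \left(3 + C\right)$ ($H{\left(K,C \right)} = \left(3 + C\right) C = C \left(3 + C\right)$)
$Z = 912978$ ($Z = - 957 \left(3 - 957\right) = \left(-957\right) \left(-954\right) = 912978$)
$-568802 + Z = -568802 + 912978 = 344176$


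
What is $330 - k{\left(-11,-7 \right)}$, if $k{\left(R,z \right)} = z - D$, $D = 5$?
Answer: $342$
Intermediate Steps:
$k{\left(R,z \right)} = -5 + z$ ($k{\left(R,z \right)} = z - 5 = -5 + z$)
$330 - k{\left(-11,-7 \right)} = 330 - \left(-5 - 7\right) = 330 - -12 = 330 + 12 = 342$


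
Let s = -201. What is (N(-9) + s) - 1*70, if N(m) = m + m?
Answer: -289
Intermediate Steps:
N(m) = 2*m
(N(-9) + s) - 1*70 = (2*(-9) - 201) - 1*70 = (-18 - 201) - 70 = -219 - 70 = -289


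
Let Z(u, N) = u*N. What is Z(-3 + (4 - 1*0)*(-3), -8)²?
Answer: 14400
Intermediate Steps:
Z(u, N) = N*u
Z(-3 + (4 - 1*0)*(-3), -8)² = (-8*(-3 + (4 - 1*0)*(-3)))² = (-8*(-3 + (4 + 0)*(-3)))² = (-8*(-3 + 4*(-3)))² = (-8*(-3 - 12))² = (-8*(-15))² = 120² = 14400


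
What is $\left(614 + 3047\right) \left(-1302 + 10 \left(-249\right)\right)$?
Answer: $-13882512$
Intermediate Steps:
$\left(614 + 3047\right) \left(-1302 + 10 \left(-249\right)\right) = 3661 \left(-1302 - 2490\right) = 3661 \left(-3792\right) = -13882512$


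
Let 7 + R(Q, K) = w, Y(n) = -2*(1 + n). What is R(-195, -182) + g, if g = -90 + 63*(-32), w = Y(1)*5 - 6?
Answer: -2139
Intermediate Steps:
Y(n) = -2 - 2*n
w = -26 (w = (-2 - 2*1)*5 - 6 = (-2 - 2)*5 - 6 = -4*5 - 6 = -20 - 6 = -26)
R(Q, K) = -33 (R(Q, K) = -7 - 26 = -33)
g = -2106 (g = -90 - 2016 = -2106)
R(-195, -182) + g = -33 - 2106 = -2139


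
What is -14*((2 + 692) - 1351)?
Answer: 9198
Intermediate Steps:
-14*((2 + 692) - 1351) = -14*(694 - 1351) = -14*(-657) = 9198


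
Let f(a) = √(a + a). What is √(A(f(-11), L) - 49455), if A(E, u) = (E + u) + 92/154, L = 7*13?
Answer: √(-292675614 + 5929*I*√22)/77 ≈ 0.010556 + 222.18*I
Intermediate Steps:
L = 91
f(a) = √2*√a (f(a) = √(2*a) = √2*√a)
A(E, u) = 46/77 + E + u (A(E, u) = (E + u) + 92*(1/154) = (E + u) + 46/77 = 46/77 + E + u)
√(A(f(-11), L) - 49455) = √((46/77 + √2*√(-11) + 91) - 49455) = √((46/77 + √2*(I*√11) + 91) - 49455) = √((46/77 + I*√22 + 91) - 49455) = √((7053/77 + I*√22) - 49455) = √(-3800982/77 + I*√22)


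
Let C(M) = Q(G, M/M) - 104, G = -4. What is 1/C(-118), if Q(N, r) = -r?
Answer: -1/105 ≈ -0.0095238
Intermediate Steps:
C(M) = -105 (C(M) = -M/M - 104 = -1*1 - 104 = -1 - 104 = -105)
1/C(-118) = 1/(-105) = -1/105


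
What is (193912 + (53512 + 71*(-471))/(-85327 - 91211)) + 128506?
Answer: 56919008813/176538 ≈ 3.2242e+5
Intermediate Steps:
(193912 + (53512 + 71*(-471))/(-85327 - 91211)) + 128506 = (193912 + (53512 - 33441)/(-176538)) + 128506 = (193912 + 20071*(-1/176538)) + 128506 = (193912 - 20071/176538) + 128506 = 34232816585/176538 + 128506 = 56919008813/176538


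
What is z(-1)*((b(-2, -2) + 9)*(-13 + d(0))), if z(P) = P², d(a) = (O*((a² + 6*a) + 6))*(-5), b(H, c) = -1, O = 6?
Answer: -1544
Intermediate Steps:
d(a) = -180 - 180*a - 30*a² (d(a) = (6*((a² + 6*a) + 6))*(-5) = (6*(6 + a² + 6*a))*(-5) = (36 + 6*a² + 36*a)*(-5) = -180 - 180*a - 30*a²)
z(-1)*((b(-2, -2) + 9)*(-13 + d(0))) = (-1)²*((-1 + 9)*(-13 + (-180 - 180*0 - 30*0²))) = 1*(8*(-13 + (-180 + 0 - 30*0))) = 1*(8*(-13 + (-180 + 0 + 0))) = 1*(8*(-13 - 180)) = 1*(8*(-193)) = 1*(-1544) = -1544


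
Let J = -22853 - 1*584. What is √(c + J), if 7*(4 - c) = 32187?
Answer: 3*I*√152614/7 ≈ 167.43*I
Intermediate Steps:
c = -32159/7 (c = 4 - ⅐*32187 = 4 - 32187/7 = -32159/7 ≈ -4594.1)
J = -23437 (J = -22853 - 584 = -23437)
√(c + J) = √(-32159/7 - 23437) = √(-196218/7) = 3*I*√152614/7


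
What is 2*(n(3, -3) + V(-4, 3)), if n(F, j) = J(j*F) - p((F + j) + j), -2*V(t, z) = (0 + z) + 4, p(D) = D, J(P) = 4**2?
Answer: 31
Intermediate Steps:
J(P) = 16
V(t, z) = -2 - z/2 (V(t, z) = -((0 + z) + 4)/2 = -(z + 4)/2 = -(4 + z)/2 = -2 - z/2)
n(F, j) = 16 - F - 2*j (n(F, j) = 16 - ((F + j) + j) = 16 - (F + 2*j) = 16 + (-F - 2*j) = 16 - F - 2*j)
2*(n(3, -3) + V(-4, 3)) = 2*((16 - 1*3 - 2*(-3)) + (-2 - 1/2*3)) = 2*((16 - 3 + 6) + (-2 - 3/2)) = 2*(19 - 7/2) = 2*(31/2) = 31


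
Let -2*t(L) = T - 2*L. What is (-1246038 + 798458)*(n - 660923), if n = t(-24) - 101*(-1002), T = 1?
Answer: 250530890890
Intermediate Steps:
t(L) = -½ + L (t(L) = -(1 - 2*L)/2 = -½ + L)
n = 202355/2 (n = (-½ - 24) - 101*(-1002) = -49/2 + 101202 = 202355/2 ≈ 1.0118e+5)
(-1246038 + 798458)*(n - 660923) = (-1246038 + 798458)*(202355/2 - 660923) = -447580*(-1119491/2) = 250530890890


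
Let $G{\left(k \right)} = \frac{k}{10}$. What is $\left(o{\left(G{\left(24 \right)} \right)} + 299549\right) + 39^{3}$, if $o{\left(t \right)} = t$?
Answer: $\frac{1794352}{5} \approx 3.5887 \cdot 10^{5}$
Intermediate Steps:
$G{\left(k \right)} = \frac{k}{10}$ ($G{\left(k \right)} = k \frac{1}{10} = \frac{k}{10}$)
$\left(o{\left(G{\left(24 \right)} \right)} + 299549\right) + 39^{3} = \left(\frac{1}{10} \cdot 24 + 299549\right) + 39^{3} = \left(\frac{12}{5} + 299549\right) + 59319 = \frac{1497757}{5} + 59319 = \frac{1794352}{5}$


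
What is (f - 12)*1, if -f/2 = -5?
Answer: -2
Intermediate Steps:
f = 10 (f = -2*(-5) = 10)
(f - 12)*1 = (10 - 12)*1 = -2*1 = -2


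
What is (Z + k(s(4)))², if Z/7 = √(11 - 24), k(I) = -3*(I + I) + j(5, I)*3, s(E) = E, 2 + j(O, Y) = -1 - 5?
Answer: 1667 - 672*I*√13 ≈ 1667.0 - 2422.9*I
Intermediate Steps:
j(O, Y) = -8 (j(O, Y) = -2 + (-1 - 5) = -2 - 6 = -8)
k(I) = -24 - 6*I (k(I) = -3*(I + I) - 8*3 = -6*I - 24 = -24 - 6*I)
Z = 7*I*√13 (Z = 7*√(11 - 24) = 7*√(-13) = 7*(I*√13) = 7*I*√13 ≈ 25.239*I)
(Z + k(s(4)))² = (7*I*√13 + (-24 - 6*4))² = (7*I*√13 + (-24 - 24))² = (7*I*√13 - 48)² = (-48 + 7*I*√13)²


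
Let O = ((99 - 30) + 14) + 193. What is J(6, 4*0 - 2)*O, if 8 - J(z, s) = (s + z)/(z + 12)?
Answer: 6440/3 ≈ 2146.7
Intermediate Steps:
J(z, s) = 8 - (s + z)/(12 + z) (J(z, s) = 8 - (s + z)/(z + 12) = 8 - (s + z)/(12 + z))
O = 276 (O = (69 + 14) + 193 = 83 + 193 = 276)
J(6, 4*0 - 2)*O = ((96 - (4*0 - 2) + 7*6)/(12 + 6))*276 = ((96 - (0 - 2) + 42)/18)*276 = ((96 - 1*(-2) + 42)/18)*276 = ((96 + 2 + 42)/18)*276 = ((1/18)*140)*276 = (70/9)*276 = 6440/3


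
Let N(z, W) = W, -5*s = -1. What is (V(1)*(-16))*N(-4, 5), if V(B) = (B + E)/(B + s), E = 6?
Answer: -1400/3 ≈ -466.67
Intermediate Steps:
s = 1/5 (s = -1/5*(-1) = 1/5 ≈ 0.20000)
V(B) = (6 + B)/(1/5 + B) (V(B) = (B + 6)/(B + 1/5) = (6 + B)/(1/5 + B))
(V(1)*(-16))*N(-4, 5) = ((5*(6 + 1)/(1 + 5*1))*(-16))*5 = ((5*7/(1 + 5))*(-16))*5 = ((5*7/6)*(-16))*5 = ((5*(1/6)*7)*(-16))*5 = ((35/6)*(-16))*5 = -280/3*5 = -1400/3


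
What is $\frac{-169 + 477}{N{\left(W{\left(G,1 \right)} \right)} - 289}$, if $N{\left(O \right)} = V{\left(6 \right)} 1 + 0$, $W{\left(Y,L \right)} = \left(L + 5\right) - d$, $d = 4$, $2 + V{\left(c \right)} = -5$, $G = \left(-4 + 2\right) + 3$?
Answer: $- \frac{77}{74} \approx -1.0405$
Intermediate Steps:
$G = 1$ ($G = -2 + 3 = 1$)
$V{\left(c \right)} = -7$ ($V{\left(c \right)} = -2 - 5 = -7$)
$W{\left(Y,L \right)} = 1 + L$ ($W{\left(Y,L \right)} = \left(L + 5\right) - 4 = \left(5 + L\right) - 4 = 1 + L$)
$N{\left(O \right)} = -7$ ($N{\left(O \right)} = \left(-7\right) 1 + 0 = -7 + 0 = -7$)
$\frac{-169 + 477}{N{\left(W{\left(G,1 \right)} \right)} - 289} = \frac{-169 + 477}{-7 - 289} = \frac{308}{-296} = 308 \left(- \frac{1}{296}\right) = - \frac{77}{74}$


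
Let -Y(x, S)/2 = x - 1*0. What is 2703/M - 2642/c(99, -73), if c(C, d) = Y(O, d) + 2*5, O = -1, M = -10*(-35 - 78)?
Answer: -369128/1695 ≈ -217.77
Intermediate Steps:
M = 1130 (M = -10*(-113) = 1130)
Y(x, S) = -2*x (Y(x, S) = -2*(x - 1*0) = -2*(x + 0) = -2*x)
c(C, d) = 12 (c(C, d) = -2*(-1) + 2*5 = 2 + 10 = 12)
2703/M - 2642/c(99, -73) = 2703/1130 - 2642/12 = 2703*(1/1130) - 2642*1/12 = 2703/1130 - 1321/6 = -369128/1695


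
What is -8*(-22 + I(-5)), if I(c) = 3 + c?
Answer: 192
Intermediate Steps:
-8*(-22 + I(-5)) = -8*(-22 + (3 - 5)) = -8*(-22 - 2) = -8*(-24) = 192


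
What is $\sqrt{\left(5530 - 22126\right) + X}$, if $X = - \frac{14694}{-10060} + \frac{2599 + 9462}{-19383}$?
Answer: $\frac{i \sqrt{3219314218413255690}}{13928070} \approx 128.82 i$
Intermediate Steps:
$X = \frac{11677153}{13928070}$ ($X = \left(-14694\right) \left(- \frac{1}{10060}\right) + 12061 \left(- \frac{1}{19383}\right) = \frac{7347}{5030} - \frac{1723}{2769} = \frac{11677153}{13928070} \approx 0.83839$)
$\sqrt{\left(5530 - 22126\right) + X} = \sqrt{\left(5530 - 22126\right) + \frac{11677153}{13928070}} = \sqrt{-16596 + \frac{11677153}{13928070}} = \sqrt{- \frac{231138572567}{13928070}} = \frac{i \sqrt{3219314218413255690}}{13928070}$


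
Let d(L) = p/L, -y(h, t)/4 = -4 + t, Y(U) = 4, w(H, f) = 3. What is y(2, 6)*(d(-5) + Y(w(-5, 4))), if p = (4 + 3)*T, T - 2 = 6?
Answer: 288/5 ≈ 57.600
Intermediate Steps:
T = 8 (T = 2 + 6 = 8)
p = 56 (p = (4 + 3)*8 = 7*8 = 56)
y(h, t) = 16 - 4*t (y(h, t) = -4*(-4 + t) = 16 - 4*t)
d(L) = 56/L
y(2, 6)*(d(-5) + Y(w(-5, 4))) = (16 - 4*6)*(56/(-5) + 4) = (16 - 24)*(56*(-⅕) + 4) = -8*(-56/5 + 4) = -8*(-36/5) = 288/5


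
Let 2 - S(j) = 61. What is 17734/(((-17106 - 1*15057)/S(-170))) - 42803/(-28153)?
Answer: 30833325707/905484939 ≈ 34.052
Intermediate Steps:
S(j) = -59 (S(j) = 2 - 1*61 = 2 - 61 = -59)
17734/(((-17106 - 1*15057)/S(-170))) - 42803/(-28153) = 17734/(((-17106 - 1*15057)/(-59))) - 42803/(-28153) = 17734/(((-17106 - 15057)*(-1/59))) - 42803*(-1/28153) = 17734/((-32163*(-1/59))) + 42803/28153 = 17734/(32163/59) + 42803/28153 = 17734*(59/32163) + 42803/28153 = 1046306/32163 + 42803/28153 = 30833325707/905484939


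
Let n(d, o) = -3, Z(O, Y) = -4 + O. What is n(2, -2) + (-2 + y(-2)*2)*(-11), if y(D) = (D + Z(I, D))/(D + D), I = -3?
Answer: -61/2 ≈ -30.500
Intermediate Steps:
y(D) = (-7 + D)/(2*D) (y(D) = (D + (-4 - 3))/(D + D) = (D - 7)/((2*D)) = (-7 + D)*(1/(2*D)) = (-7 + D)/(2*D))
n(2, -2) + (-2 + y(-2)*2)*(-11) = -3 + (-2 + ((½)*(-7 - 2)/(-2))*2)*(-11) = -3 + (-2 + ((½)*(-½)*(-9))*2)*(-11) = -3 + (-2 + (9/4)*2)*(-11) = -3 + (-2 + 9/2)*(-11) = -3 + (5/2)*(-11) = -3 - 55/2 = -61/2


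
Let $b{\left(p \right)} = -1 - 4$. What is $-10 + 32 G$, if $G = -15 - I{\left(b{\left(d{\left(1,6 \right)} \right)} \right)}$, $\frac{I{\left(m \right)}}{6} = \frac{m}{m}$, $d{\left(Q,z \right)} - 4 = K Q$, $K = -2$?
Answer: $-682$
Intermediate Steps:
$d{\left(Q,z \right)} = 4 - 2 Q$
$b{\left(p \right)} = -5$ ($b{\left(p \right)} = -1 - 4 = -5$)
$I{\left(m \right)} = 6$ ($I{\left(m \right)} = 6 \frac{m}{m} = 6 \cdot 1 = 6$)
$G = -21$ ($G = -15 - 6 = -21$)
$-10 + 32 G = -10 + 32 \left(-21\right) = -10 - 672 = -682$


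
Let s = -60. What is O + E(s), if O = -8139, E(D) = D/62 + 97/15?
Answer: -3782078/465 ≈ -8133.5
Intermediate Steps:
E(D) = 97/15 + D/62 (E(D) = D*(1/62) + 97*(1/15) = D/62 + 97/15 = 97/15 + D/62)
O + E(s) = -8139 + (97/15 + (1/62)*(-60)) = -8139 + (97/15 - 30/31) = -8139 + 2557/465 = -3782078/465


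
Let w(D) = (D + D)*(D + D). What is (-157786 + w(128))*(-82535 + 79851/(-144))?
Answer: 61320066375/8 ≈ 7.6650e+9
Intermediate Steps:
w(D) = 4*D² (w(D) = (2*D)*(2*D) = 4*D²)
(-157786 + w(128))*(-82535 + 79851/(-144)) = (-157786 + 4*128²)*(-82535 + 79851/(-144)) = (-157786 + 4*16384)*(-82535 + 79851*(-1/144)) = (-157786 + 65536)*(-82535 - 26617/48) = -92250*(-3988297/48) = 61320066375/8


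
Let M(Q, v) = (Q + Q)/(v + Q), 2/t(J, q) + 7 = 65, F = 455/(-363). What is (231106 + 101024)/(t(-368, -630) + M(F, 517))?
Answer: 901610726160/80413 ≈ 1.1212e+7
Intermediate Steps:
F = -455/363 (F = 455*(-1/363) = -455/363 ≈ -1.2534)
t(J, q) = 1/29 (t(J, q) = 2/(-7 + 65) = 2/58 = 2*(1/58) = 1/29)
M(Q, v) = 2*Q/(Q + v) (M(Q, v) = (2*Q)/(Q + v) = 2*Q/(Q + v))
(231106 + 101024)/(t(-368, -630) + M(F, 517)) = (231106 + 101024)/(1/29 + 2*(-455/363)/(-455/363 + 517)) = 332130/(1/29 + 2*(-455/363)/(187216/363)) = 332130/(1/29 + 2*(-455/363)*(363/187216)) = 332130/(1/29 - 455/93608) = 332130/(80413/2714632) = 332130*(2714632/80413) = 901610726160/80413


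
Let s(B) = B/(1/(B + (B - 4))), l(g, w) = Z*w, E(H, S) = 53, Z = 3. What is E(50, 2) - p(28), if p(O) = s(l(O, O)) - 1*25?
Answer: -13698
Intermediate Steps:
l(g, w) = 3*w
s(B) = B*(-4 + 2*B) (s(B) = B/(1/(B + (-4 + B))) = B/(1/(-4 + 2*B)) = B*(-4 + 2*B))
p(O) = -25 + 6*O*(-2 + 3*O) (p(O) = 2*(3*O)*(-2 + 3*O) - 1*25 = 6*O*(-2 + 3*O) - 25 = -25 + 6*O*(-2 + 3*O))
E(50, 2) - p(28) = 53 - (-25 + 6*28*(-2 + 3*28)) = 53 - (-25 + 6*28*(-2 + 84)) = 53 - (-25 + 6*28*82) = 53 - (-25 + 13776) = 53 - 1*13751 = 53 - 13751 = -13698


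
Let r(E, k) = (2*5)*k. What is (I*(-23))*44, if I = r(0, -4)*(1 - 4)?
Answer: -121440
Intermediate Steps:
r(E, k) = 10*k
I = 120 (I = (10*(-4))*(1 - 4) = -40*(-3) = 120)
(I*(-23))*44 = (120*(-23))*44 = -2760*44 = -121440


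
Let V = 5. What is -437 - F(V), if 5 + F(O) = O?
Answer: -437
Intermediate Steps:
F(O) = -5 + O
-437 - F(V) = -437 - (-5 + 5) = -437 - 1*0 = -437 + 0 = -437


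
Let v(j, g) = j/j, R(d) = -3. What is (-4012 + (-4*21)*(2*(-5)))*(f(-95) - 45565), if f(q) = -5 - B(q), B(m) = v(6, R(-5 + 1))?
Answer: 144551212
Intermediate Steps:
v(j, g) = 1
B(m) = 1
f(q) = -6 (f(q) = -5 - 1*1 = -5 - 1 = -6)
(-4012 + (-4*21)*(2*(-5)))*(f(-95) - 45565) = (-4012 + (-4*21)*(2*(-5)))*(-6 - 45565) = (-4012 - 84*(-10))*(-45571) = (-4012 + 840)*(-45571) = -3172*(-45571) = 144551212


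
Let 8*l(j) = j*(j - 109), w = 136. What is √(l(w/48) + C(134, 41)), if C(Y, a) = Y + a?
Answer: √79142/24 ≈ 11.722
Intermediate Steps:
l(j) = j*(-109 + j)/8 (l(j) = (j*(j - 109))/8 = (j*(-109 + j))/8 = j*(-109 + j)/8)
√(l(w/48) + C(134, 41)) = √((136/48)*(-109 + 136/48)/8 + (134 + 41)) = √((136*(1/48))*(-109 + 136*(1/48))/8 + 175) = √((⅛)*(17/6)*(-109 + 17/6) + 175) = √((⅛)*(17/6)*(-637/6) + 175) = √(-10829/288 + 175) = √(39571/288) = √79142/24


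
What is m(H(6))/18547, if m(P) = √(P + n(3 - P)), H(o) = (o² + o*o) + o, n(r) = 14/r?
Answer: 2*√4377/278205 ≈ 0.00047561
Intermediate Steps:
H(o) = o + 2*o² (H(o) = (o² + o²) + o = 2*o² + o = o + 2*o²)
m(P) = √(P + 14/(3 - P))
m(H(6))/18547 = √((-14 + (6*(1 + 2*6))*(-3 + 6*(1 + 2*6)))/(-3 + 6*(1 + 2*6)))/18547 = √((-14 + (6*(1 + 12))*(-3 + 6*(1 + 12)))/(-3 + 6*(1 + 12)))*(1/18547) = √((-14 + (6*13)*(-3 + 6*13))/(-3 + 6*13))*(1/18547) = √((-14 + 78*(-3 + 78))/(-3 + 78))*(1/18547) = √((-14 + 78*75)/75)*(1/18547) = √((-14 + 5850)/75)*(1/18547) = √((1/75)*5836)*(1/18547) = √(5836/75)*(1/18547) = (2*√4377/15)*(1/18547) = 2*√4377/278205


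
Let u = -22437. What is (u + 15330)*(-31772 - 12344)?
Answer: 313532412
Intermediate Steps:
(u + 15330)*(-31772 - 12344) = (-22437 + 15330)*(-31772 - 12344) = -7107*(-44116) = 313532412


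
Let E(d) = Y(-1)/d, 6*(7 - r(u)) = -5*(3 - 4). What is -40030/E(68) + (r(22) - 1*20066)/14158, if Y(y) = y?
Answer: 231231733561/84948 ≈ 2.7220e+6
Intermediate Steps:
r(u) = 37/6 (r(u) = 7 - (-5)*(3 - 4)/6 = 7 - (-5)*(-1)/6 = 7 - 1/6*5 = 7 - 5/6 = 37/6)
E(d) = -1/d
-40030/E(68) + (r(22) - 1*20066)/14158 = -40030/((-1/68)) + (37/6 - 1*20066)/14158 = -40030/((-1*1/68)) + (37/6 - 20066)*(1/14158) = -40030/(-1/68) - 120359/6*1/14158 = -40030*(-68) - 120359/84948 = 2722040 - 120359/84948 = 231231733561/84948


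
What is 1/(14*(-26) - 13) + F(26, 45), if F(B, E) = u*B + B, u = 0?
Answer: 9801/377 ≈ 25.997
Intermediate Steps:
F(B, E) = B (F(B, E) = 0*B + B = 0 + B = B)
1/(14*(-26) - 13) + F(26, 45) = 1/(14*(-26) - 13) + 26 = 1/(-364 - 13) + 26 = 1/(-377) + 26 = -1/377 + 26 = 9801/377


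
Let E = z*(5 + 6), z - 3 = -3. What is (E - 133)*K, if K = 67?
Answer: -8911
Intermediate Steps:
z = 0 (z = 3 - 3 = 0)
E = 0 (E = 0*(5 + 6) = 0*11 = 0)
(E - 133)*K = (0 - 133)*67 = -133*67 = -8911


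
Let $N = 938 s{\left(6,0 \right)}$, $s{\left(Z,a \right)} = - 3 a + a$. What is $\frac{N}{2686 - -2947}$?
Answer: $0$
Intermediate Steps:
$s{\left(Z,a \right)} = - 2 a$
$N = 0$ ($N = 938 \left(\left(-2\right) 0\right) = 938 \cdot 0 = 0$)
$\frac{N}{2686 - -2947} = \frac{0}{2686 - -2947} = \frac{0}{2686 + 2947} = \frac{0}{5633} = 0 \cdot \frac{1}{5633} = 0$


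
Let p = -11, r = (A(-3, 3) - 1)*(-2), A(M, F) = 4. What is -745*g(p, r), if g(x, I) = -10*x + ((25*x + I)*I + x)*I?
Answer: 7405300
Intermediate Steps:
r = -6 (r = (4 - 1)*(-2) = 3*(-2) = -6)
g(x, I) = -10*x + I*(x + I*(I + 25*x)) (g(x, I) = -10*x + ((I + 25*x)*I + x)*I = -10*x + (I*(I + 25*x) + x)*I = -10*x + (x + I*(I + 25*x))*I = -10*x + I*(x + I*(I + 25*x)))
-745*g(p, r) = -745*((-6)**3 - 10*(-11) - 6*(-11) + 25*(-11)*(-6)**2) = -745*(-216 + 110 + 66 + 25*(-11)*36) = -745*(-216 + 110 + 66 - 9900) = -745*(-9940) = 7405300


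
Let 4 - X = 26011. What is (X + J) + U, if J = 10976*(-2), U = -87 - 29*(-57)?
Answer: -46393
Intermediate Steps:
X = -26007 (X = 4 - 1*26011 = 4 - 26011 = -26007)
U = 1566 (U = -87 + 1653 = 1566)
J = -21952
(X + J) + U = (-26007 - 21952) + 1566 = -47959 + 1566 = -46393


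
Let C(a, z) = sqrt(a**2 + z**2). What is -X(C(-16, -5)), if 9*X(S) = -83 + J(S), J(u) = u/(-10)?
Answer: 83/9 + sqrt(281)/90 ≈ 9.4085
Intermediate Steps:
J(u) = -u/10 (J(u) = u*(-1/10) = -u/10)
X(S) = -83/9 - S/90 (X(S) = (-83 - S/10)/9 = -83/9 - S/90)
-X(C(-16, -5)) = -(-83/9 - sqrt((-16)**2 + (-5)**2)/90) = -(-83/9 - sqrt(256 + 25)/90) = -(-83/9 - sqrt(281)/90) = 83/9 + sqrt(281)/90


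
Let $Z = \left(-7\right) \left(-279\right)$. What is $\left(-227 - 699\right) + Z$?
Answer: $1027$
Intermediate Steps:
$Z = 1953$
$\left(-227 - 699\right) + Z = \left(-227 - 699\right) + 1953 = -926 + 1953 = 1027$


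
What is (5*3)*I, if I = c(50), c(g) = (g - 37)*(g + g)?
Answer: 19500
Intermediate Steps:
c(g) = 2*g*(-37 + g) (c(g) = (-37 + g)*(2*g) = 2*g*(-37 + g))
I = 1300 (I = 2*50*(-37 + 50) = 2*50*13 = 1300)
(5*3)*I = (5*3)*1300 = 15*1300 = 19500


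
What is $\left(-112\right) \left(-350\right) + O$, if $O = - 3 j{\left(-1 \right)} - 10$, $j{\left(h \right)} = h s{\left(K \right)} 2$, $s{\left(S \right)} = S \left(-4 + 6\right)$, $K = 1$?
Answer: $39202$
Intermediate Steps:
$s{\left(S \right)} = 2 S$ ($s{\left(S \right)} = S 2 = 2 S$)
$j{\left(h \right)} = 4 h$ ($j{\left(h \right)} = h 2 \cdot 1 \cdot 2 = h 2 \cdot 2 = 2 h 2 = 4 h$)
$O = 2$ ($O = - 3 \cdot 4 \left(-1\right) - 10 = \left(-3\right) \left(-4\right) - 10 = 12 - 10 = 2$)
$\left(-112\right) \left(-350\right) + O = \left(-112\right) \left(-350\right) + 2 = 39200 + 2 = 39202$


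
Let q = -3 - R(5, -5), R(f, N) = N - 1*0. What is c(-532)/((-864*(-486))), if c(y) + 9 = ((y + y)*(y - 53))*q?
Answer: 138319/46656 ≈ 2.9647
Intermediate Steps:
R(f, N) = N (R(f, N) = N + 0 = N)
q = 2 (q = -3 - 1*(-5) = -3 + 5 = 2)
c(y) = -9 + 4*y*(-53 + y) (c(y) = -9 + ((y + y)*(y - 53))*2 = -9 + ((2*y)*(-53 + y))*2 = -9 + (2*y*(-53 + y))*2 = -9 + 4*y*(-53 + y))
c(-532)/((-864*(-486))) = (-9 - 212*(-532) + 4*(-532)**2)/((-864*(-486))) = (-9 + 112784 + 4*283024)/419904 = (-9 + 112784 + 1132096)*(1/419904) = 1244871*(1/419904) = 138319/46656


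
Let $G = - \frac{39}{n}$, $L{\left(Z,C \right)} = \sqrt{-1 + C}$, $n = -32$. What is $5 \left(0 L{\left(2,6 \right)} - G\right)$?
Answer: $- \frac{195}{32} \approx -6.0938$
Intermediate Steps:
$G = \frac{39}{32}$ ($G = - \frac{39}{-32} = \left(-39\right) \left(- \frac{1}{32}\right) = \frac{39}{32} \approx 1.2188$)
$5 \left(0 L{\left(2,6 \right)} - G\right) = 5 \left(0 \sqrt{-1 + 6} - \frac{39}{32}\right) = 5 \left(0 \sqrt{5} - \frac{39}{32}\right) = 5 \left(0 - \frac{39}{32}\right) = 5 \left(- \frac{39}{32}\right) = - \frac{195}{32}$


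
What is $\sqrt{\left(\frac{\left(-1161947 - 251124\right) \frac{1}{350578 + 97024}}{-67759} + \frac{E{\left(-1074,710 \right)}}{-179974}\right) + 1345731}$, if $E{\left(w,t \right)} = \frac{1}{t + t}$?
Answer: $\frac{299 \sqrt{67206943029624242859763155015604230}}{66818870589663340} \approx 1160.1$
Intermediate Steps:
$E{\left(w,t \right)} = \frac{1}{2 t}$
$\sqrt{\left(\frac{\left(-1161947 - 251124\right) \frac{1}{350578 + 97024}}{-67759} + \frac{E{\left(-1074,710 \right)}}{-179974}\right) + 1345731} = \sqrt{\left(\frac{\left(-1161947 - 251124\right) \frac{1}{350578 + 97024}}{-67759} + \frac{\frac{1}{2} \cdot \frac{1}{710}}{-179974}\right) + 1345731} = \sqrt{\left(- \frac{1413071}{447602} \left(- \frac{1}{67759}\right) + \frac{1}{2} \cdot \frac{1}{710} \left(- \frac{1}{179974}\right)\right) + 1345731} = \sqrt{\left(\left(-1413071\right) \frac{1}{447602} \left(- \frac{1}{67759}\right) + \frac{1}{1420} \left(- \frac{1}{179974}\right)\right) + 1345731} = \sqrt{\left(\left(- \frac{1413071}{447602}\right) \left(- \frac{1}{67759}\right) - \frac{1}{255563080}\right) + 1345731} = \sqrt{\left(\frac{1413071}{30329063918} - \frac{1}{255563080}\right) + 1345731} = \sqrt{\frac{180549223977381}{3875494494200473720} + 1345731} = \sqrt{\frac{5215373081355446923666701}{3875494494200473720}} = \frac{299 \sqrt{67206943029624242859763155015604230}}{66818870589663340}$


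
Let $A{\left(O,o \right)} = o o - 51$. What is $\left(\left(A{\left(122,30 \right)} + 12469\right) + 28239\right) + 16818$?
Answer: $58375$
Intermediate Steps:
$A{\left(O,o \right)} = -51 + o^{2}$ ($A{\left(O,o \right)} = o^{2} - 51 = -51 + o^{2}$)
$\left(\left(A{\left(122,30 \right)} + 12469\right) + 28239\right) + 16818 = \left(\left(\left(-51 + 30^{2}\right) + 12469\right) + 28239\right) + 16818 = \left(\left(\left(-51 + 900\right) + 12469\right) + 28239\right) + 16818 = \left(\left(849 + 12469\right) + 28239\right) + 16818 = \left(13318 + 28239\right) + 16818 = 41557 + 16818 = 58375$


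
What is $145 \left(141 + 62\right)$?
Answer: $29435$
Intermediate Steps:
$145 \left(141 + 62\right) = 145 \cdot 203 = 29435$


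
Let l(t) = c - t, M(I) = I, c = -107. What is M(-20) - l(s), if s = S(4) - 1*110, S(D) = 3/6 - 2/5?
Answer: -229/10 ≈ -22.900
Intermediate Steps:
S(D) = ⅒ (S(D) = 3*(⅙) - 2*⅕ = ½ - ⅖ = ⅒)
s = -1099/10 (s = ⅒ - 1*110 = ⅒ - 110 = -1099/10 ≈ -109.90)
l(t) = -107 - t
M(-20) - l(s) = -20 - (-107 - 1*(-1099/10)) = -20 - (-107 + 1099/10) = -20 - 1*29/10 = -20 - 29/10 = -229/10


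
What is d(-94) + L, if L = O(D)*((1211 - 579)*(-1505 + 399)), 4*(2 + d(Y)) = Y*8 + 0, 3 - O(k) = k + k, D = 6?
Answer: 6290738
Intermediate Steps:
O(k) = 3 - 2*k (O(k) = 3 - (k + k) = 3 - 2*k)
d(Y) = -2 + 2*Y (d(Y) = -2 + (Y*8 + 0)/4 = -2 + (8*Y + 0)/4 = -2 + (8*Y)/4 = -2 + 2*Y)
L = 6290928 (L = (3 - 2*6)*((1211 - 579)*(-1505 + 399)) = (3 - 12)*(632*(-1106)) = -9*(-698992) = 6290928)
d(-94) + L = (-2 + 2*(-94)) + 6290928 = (-2 - 188) + 6290928 = -190 + 6290928 = 6290738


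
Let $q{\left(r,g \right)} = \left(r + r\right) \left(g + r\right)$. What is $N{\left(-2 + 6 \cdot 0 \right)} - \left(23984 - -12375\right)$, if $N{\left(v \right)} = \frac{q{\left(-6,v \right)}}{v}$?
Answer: $-36407$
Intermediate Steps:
$q{\left(r,g \right)} = 2 r \left(g + r\right)$
$N{\left(v \right)} = \frac{72 - 12 v}{v}$ ($N{\left(v \right)} = \frac{2 \left(-6\right) \left(v - 6\right)}{v} = \frac{2 \left(-6\right) \left(-6 + v\right)}{v} = \frac{72 - 12 v}{v}$)
$N{\left(-2 + 6 \cdot 0 \right)} - \left(23984 - -12375\right) = \left(-12 + \frac{72}{-2 + 6 \cdot 0}\right) - \left(23984 - -12375\right) = \left(-12 + \frac{72}{-2 + 0}\right) - \left(23984 + 12375\right) = \left(-12 + \frac{72}{-2}\right) - 36359 = \left(-12 + 72 \left(- \frac{1}{2}\right)\right) - 36359 = \left(-12 - 36\right) - 36359 = -48 - 36359 = -36407$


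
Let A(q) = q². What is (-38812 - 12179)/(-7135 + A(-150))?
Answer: -50991/15365 ≈ -3.3186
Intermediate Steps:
(-38812 - 12179)/(-7135 + A(-150)) = (-38812 - 12179)/(-7135 + (-150)²) = -50991/(-7135 + 22500) = -50991/15365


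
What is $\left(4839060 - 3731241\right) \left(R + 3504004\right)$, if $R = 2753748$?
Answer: $6932456562888$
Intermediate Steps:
$\left(4839060 - 3731241\right) \left(R + 3504004\right) = \left(4839060 - 3731241\right) \left(2753748 + 3504004\right) = 1107819 \cdot 6257752 = 6932456562888$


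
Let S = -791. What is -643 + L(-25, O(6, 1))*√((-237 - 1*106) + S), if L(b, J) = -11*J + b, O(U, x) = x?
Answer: -643 - 324*I*√14 ≈ -643.0 - 1212.3*I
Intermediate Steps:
L(b, J) = b - 11*J
-643 + L(-25, O(6, 1))*√((-237 - 1*106) + S) = -643 + (-25 - 11*1)*√((-237 - 1*106) - 791) = -643 + (-25 - 11)*√((-237 - 106) - 791) = -643 - 36*√(-343 - 791) = -643 - 324*I*√14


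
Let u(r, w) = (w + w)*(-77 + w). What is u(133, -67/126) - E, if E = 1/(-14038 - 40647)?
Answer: 35792598193/434089530 ≈ 82.454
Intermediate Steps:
u(r, w) = 2*w*(-77 + w) (u(r, w) = (2*w)*(-77 + w) = 2*w*(-77 + w))
E = -1/54685 (E = 1/(-54685) = -1/54685 ≈ -1.8287e-5)
u(133, -67/126) - E = 2*(-67/126)*(-77 - 67/126) - 1*(-1/54685) = 2*(-67*1/126)*(-77 - 67*1/126) + 1/54685 = 2*(-67/126)*(-77 - 67/126) + 1/54685 = 2*(-67/126)*(-9769/126) + 1/54685 = 654523/7938 + 1/54685 = 35792598193/434089530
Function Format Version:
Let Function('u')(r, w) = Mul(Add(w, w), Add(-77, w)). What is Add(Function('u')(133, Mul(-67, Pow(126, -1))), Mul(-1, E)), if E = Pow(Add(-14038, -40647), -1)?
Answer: Rational(35792598193, 434089530) ≈ 82.454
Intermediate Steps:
Function('u')(r, w) = Mul(2, w, Add(-77, w)) (Function('u')(r, w) = Mul(Mul(2, w), Add(-77, w)) = Mul(2, w, Add(-77, w)))
E = Rational(-1, 54685) (E = Pow(-54685, -1) = Rational(-1, 54685) ≈ -1.8287e-5)
Add(Function('u')(133, Mul(-67, Pow(126, -1))), Mul(-1, E)) = Add(Mul(2, Mul(-67, Pow(126, -1)), Add(-77, Mul(-67, Pow(126, -1)))), Mul(-1, Rational(-1, 54685))) = Add(Mul(2, Mul(-67, Rational(1, 126)), Add(-77, Mul(-67, Rational(1, 126)))), Rational(1, 54685)) = Add(Mul(2, Rational(-67, 126), Add(-77, Rational(-67, 126))), Rational(1, 54685)) = Add(Mul(2, Rational(-67, 126), Rational(-9769, 126)), Rational(1, 54685)) = Add(Rational(654523, 7938), Rational(1, 54685)) = Rational(35792598193, 434089530)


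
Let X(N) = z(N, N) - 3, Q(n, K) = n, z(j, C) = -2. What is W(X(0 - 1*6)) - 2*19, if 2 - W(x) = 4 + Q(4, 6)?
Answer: -44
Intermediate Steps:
X(N) = -5 (X(N) = -2 - 3 = -5)
W(x) = -6 (W(x) = 2 - (4 + 4) = 2 - 1*8 = 2 - 8 = -6)
W(X(0 - 1*6)) - 2*19 = -6 - 2*19 = -6 - 38 = -44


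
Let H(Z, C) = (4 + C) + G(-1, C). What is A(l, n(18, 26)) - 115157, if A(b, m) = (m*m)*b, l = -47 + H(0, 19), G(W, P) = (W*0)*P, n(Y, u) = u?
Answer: -131381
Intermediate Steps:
G(W, P) = 0 (G(W, P) = 0*P = 0)
H(Z, C) = 4 + C (H(Z, C) = (4 + C) + 0 = 4 + C)
l = -24 (l = -47 + (4 + 19) = -47 + 23 = -24)
A(b, m) = b*m² (A(b, m) = m²*b = b*m²)
A(l, n(18, 26)) - 115157 = -24*26² - 115157 = -24*676 - 115157 = -16224 - 115157 = -131381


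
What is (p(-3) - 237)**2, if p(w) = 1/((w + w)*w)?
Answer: 18190225/324 ≈ 56143.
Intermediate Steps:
p(w) = 1/(2*w**2) (p(w) = 1/(((2*w))*w) = (1/(2*w))/w = 1/(2*w**2))
(p(-3) - 237)**2 = ((1/2)/(-3)**2 - 237)**2 = ((1/2)*(1/9) - 237)**2 = (1/18 - 237)**2 = (-4265/18)**2 = 18190225/324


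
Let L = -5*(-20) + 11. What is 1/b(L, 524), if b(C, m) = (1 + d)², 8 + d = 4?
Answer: ⅑ ≈ 0.11111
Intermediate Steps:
d = -4 (d = -8 + 4 = -4)
L = 111 (L = 100 + 11 = 111)
b(C, m) = 9 (b(C, m) = (1 - 4)² = (-3)² = 9)
1/b(L, 524) = 1/9 = ⅑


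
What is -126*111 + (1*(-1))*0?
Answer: -13986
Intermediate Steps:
-126*111 + (1*(-1))*0 = -13986 - 1*0 = -13986 + 0 = -13986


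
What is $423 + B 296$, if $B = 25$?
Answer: $7823$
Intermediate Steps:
$423 + B 296 = 423 + 25 \cdot 296 = 423 + 7400 = 7823$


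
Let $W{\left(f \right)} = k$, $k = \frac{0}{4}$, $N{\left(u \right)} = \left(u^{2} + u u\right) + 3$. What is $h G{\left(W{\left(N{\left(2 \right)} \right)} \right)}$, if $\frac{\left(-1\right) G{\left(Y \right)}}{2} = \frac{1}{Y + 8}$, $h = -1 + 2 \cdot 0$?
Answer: $\frac{1}{4} \approx 0.25$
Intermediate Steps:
$N{\left(u \right)} = 3 + 2 u^{2}$ ($N{\left(u \right)} = \left(u^{2} + u^{2}\right) + 3 = 2 u^{2} + 3 = 3 + 2 u^{2}$)
$h = -1$ ($h = -1 + 0 = -1$)
$k = 0$ ($k = 0 \cdot \frac{1}{4} = 0$)
$W{\left(f \right)} = 0$
$G{\left(Y \right)} = - \frac{2}{8 + Y}$ ($G{\left(Y \right)} = - \frac{2}{Y + 8} = - \frac{2}{8 + Y}$)
$h G{\left(W{\left(N{\left(2 \right)} \right)} \right)} = - \frac{-2}{8 + 0} = - \frac{-2}{8} = \left(-1\right) \left(- \frac{1}{4}\right) = \frac{1}{4}$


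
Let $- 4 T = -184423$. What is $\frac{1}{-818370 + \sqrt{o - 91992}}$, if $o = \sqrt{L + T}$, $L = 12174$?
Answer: $- \frac{1}{818370 - i \sqrt{91992 - \frac{\sqrt{233119}}{2}}} \approx -1.2219 \cdot 10^{-6} - 4.5228 \cdot 10^{-10} i$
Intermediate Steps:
$T = \frac{184423}{4}$ ($T = \left(- \frac{1}{4}\right) \left(-184423\right) = \frac{184423}{4} \approx 46106.0$)
$o = \frac{\sqrt{233119}}{2}$ ($o = \sqrt{12174 + \frac{184423}{4}} = \sqrt{\frac{233119}{4}} = \frac{\sqrt{233119}}{2} \approx 241.41$)
$\frac{1}{-818370 + \sqrt{o - 91992}} = \frac{1}{-818370 + \sqrt{\frac{\sqrt{233119}}{2} - 91992}} = \frac{1}{-818370 + \sqrt{-91992 + \frac{\sqrt{233119}}{2}}}$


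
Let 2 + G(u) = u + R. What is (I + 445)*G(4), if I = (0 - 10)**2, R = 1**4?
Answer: 1635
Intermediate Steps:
R = 1
G(u) = -1 + u (G(u) = -2 + (u + 1) = -2 + (1 + u) = -1 + u)
I = 100 (I = (-10)**2 = 100)
(I + 445)*G(4) = (100 + 445)*(-1 + 4) = 545*3 = 1635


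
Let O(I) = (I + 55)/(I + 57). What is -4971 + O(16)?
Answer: -362812/73 ≈ -4970.0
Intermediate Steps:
O(I) = (55 + I)/(57 + I)
-4971 + O(16) = -4971 + (55 + 16)/(57 + 16) = -4971 + 71/73 = -362812/73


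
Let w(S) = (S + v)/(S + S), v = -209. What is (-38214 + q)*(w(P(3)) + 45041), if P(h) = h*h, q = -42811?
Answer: -32836920725/9 ≈ -3.6485e+9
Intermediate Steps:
P(h) = h²
w(S) = (-209 + S)/(2*S) (w(S) = (S - 209)/(S + S) = (-209 + S)/((2*S)) = (-209 + S)*(1/(2*S)) = (-209 + S)/(2*S))
(-38214 + q)*(w(P(3)) + 45041) = (-38214 - 42811)*((-209 + 3²)/(2*(3²)) + 45041) = -81025*((½)*(-209 + 9)/9 + 45041) = -81025*((½)*(⅑)*(-200) + 45041) = -81025*(-100/9 + 45041) = -81025*405269/9 = -32836920725/9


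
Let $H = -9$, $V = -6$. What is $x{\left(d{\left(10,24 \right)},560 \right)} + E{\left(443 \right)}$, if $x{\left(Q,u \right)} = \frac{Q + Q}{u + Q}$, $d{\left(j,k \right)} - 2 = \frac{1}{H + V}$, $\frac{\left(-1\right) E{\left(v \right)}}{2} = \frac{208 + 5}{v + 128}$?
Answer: $- \frac{3557636}{4812959} \approx -0.73918$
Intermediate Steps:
$E{\left(v \right)} = - \frac{426}{128 + v}$ ($E{\left(v \right)} = - 2 \frac{208 + 5}{v + 128} = - 2 \frac{213}{128 + v} = - \frac{426}{128 + v}$)
$d{\left(j,k \right)} = \frac{29}{15}$ ($d{\left(j,k \right)} = 2 + \frac{1}{-9 - 6} = 2 + \frac{1}{-15} = 2 - \frac{1}{15} = \frac{29}{15}$)
$x{\left(Q,u \right)} = \frac{2 Q}{Q + u}$
$x{\left(d{\left(10,24 \right)},560 \right)} + E{\left(443 \right)} = 2 \cdot \frac{29}{15} \frac{1}{\frac{29}{15} + 560} - \frac{426}{128 + 443} = 2 \cdot \frac{29}{15} \frac{1}{\frac{8429}{15}} - \frac{426}{571} = 2 \cdot \frac{29}{15} \cdot \frac{15}{8429} - \frac{426}{571} = \frac{58}{8429} - \frac{426}{571} = - \frac{3557636}{4812959}$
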